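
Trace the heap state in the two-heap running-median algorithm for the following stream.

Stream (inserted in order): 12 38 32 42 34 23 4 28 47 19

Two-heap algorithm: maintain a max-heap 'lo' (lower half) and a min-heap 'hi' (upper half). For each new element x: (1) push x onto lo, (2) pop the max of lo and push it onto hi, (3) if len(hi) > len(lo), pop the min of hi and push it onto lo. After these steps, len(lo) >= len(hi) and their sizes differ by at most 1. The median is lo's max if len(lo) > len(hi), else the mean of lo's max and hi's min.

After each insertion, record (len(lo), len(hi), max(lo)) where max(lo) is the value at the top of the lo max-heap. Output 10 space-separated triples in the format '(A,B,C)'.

Answer: (1,0,12) (1,1,12) (2,1,32) (2,2,32) (3,2,34) (3,3,32) (4,3,32) (4,4,28) (5,4,32) (5,5,28)

Derivation:
Step 1: insert 12 -> lo=[12] hi=[] -> (len(lo)=1, len(hi)=0, max(lo)=12)
Step 2: insert 38 -> lo=[12] hi=[38] -> (len(lo)=1, len(hi)=1, max(lo)=12)
Step 3: insert 32 -> lo=[12, 32] hi=[38] -> (len(lo)=2, len(hi)=1, max(lo)=32)
Step 4: insert 42 -> lo=[12, 32] hi=[38, 42] -> (len(lo)=2, len(hi)=2, max(lo)=32)
Step 5: insert 34 -> lo=[12, 32, 34] hi=[38, 42] -> (len(lo)=3, len(hi)=2, max(lo)=34)
Step 6: insert 23 -> lo=[12, 23, 32] hi=[34, 38, 42] -> (len(lo)=3, len(hi)=3, max(lo)=32)
Step 7: insert 4 -> lo=[4, 12, 23, 32] hi=[34, 38, 42] -> (len(lo)=4, len(hi)=3, max(lo)=32)
Step 8: insert 28 -> lo=[4, 12, 23, 28] hi=[32, 34, 38, 42] -> (len(lo)=4, len(hi)=4, max(lo)=28)
Step 9: insert 47 -> lo=[4, 12, 23, 28, 32] hi=[34, 38, 42, 47] -> (len(lo)=5, len(hi)=4, max(lo)=32)
Step 10: insert 19 -> lo=[4, 12, 19, 23, 28] hi=[32, 34, 38, 42, 47] -> (len(lo)=5, len(hi)=5, max(lo)=28)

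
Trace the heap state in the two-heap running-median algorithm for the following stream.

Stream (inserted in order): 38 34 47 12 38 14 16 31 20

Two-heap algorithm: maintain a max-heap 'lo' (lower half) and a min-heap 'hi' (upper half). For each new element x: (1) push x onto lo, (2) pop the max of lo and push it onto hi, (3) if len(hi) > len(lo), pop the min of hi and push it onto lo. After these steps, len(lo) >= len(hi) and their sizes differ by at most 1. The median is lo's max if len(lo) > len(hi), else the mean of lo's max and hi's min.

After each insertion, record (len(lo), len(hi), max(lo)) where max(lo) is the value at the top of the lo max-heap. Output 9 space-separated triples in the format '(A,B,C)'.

Step 1: insert 38 -> lo=[38] hi=[] -> (len(lo)=1, len(hi)=0, max(lo)=38)
Step 2: insert 34 -> lo=[34] hi=[38] -> (len(lo)=1, len(hi)=1, max(lo)=34)
Step 3: insert 47 -> lo=[34, 38] hi=[47] -> (len(lo)=2, len(hi)=1, max(lo)=38)
Step 4: insert 12 -> lo=[12, 34] hi=[38, 47] -> (len(lo)=2, len(hi)=2, max(lo)=34)
Step 5: insert 38 -> lo=[12, 34, 38] hi=[38, 47] -> (len(lo)=3, len(hi)=2, max(lo)=38)
Step 6: insert 14 -> lo=[12, 14, 34] hi=[38, 38, 47] -> (len(lo)=3, len(hi)=3, max(lo)=34)
Step 7: insert 16 -> lo=[12, 14, 16, 34] hi=[38, 38, 47] -> (len(lo)=4, len(hi)=3, max(lo)=34)
Step 8: insert 31 -> lo=[12, 14, 16, 31] hi=[34, 38, 38, 47] -> (len(lo)=4, len(hi)=4, max(lo)=31)
Step 9: insert 20 -> lo=[12, 14, 16, 20, 31] hi=[34, 38, 38, 47] -> (len(lo)=5, len(hi)=4, max(lo)=31)

Answer: (1,0,38) (1,1,34) (2,1,38) (2,2,34) (3,2,38) (3,3,34) (4,3,34) (4,4,31) (5,4,31)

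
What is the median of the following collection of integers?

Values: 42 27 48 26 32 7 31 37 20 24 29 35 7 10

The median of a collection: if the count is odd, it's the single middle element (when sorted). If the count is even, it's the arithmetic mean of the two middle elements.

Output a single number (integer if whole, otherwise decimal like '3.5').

Answer: 28

Derivation:
Step 1: insert 42 -> lo=[42] (size 1, max 42) hi=[] (size 0) -> median=42
Step 2: insert 27 -> lo=[27] (size 1, max 27) hi=[42] (size 1, min 42) -> median=34.5
Step 3: insert 48 -> lo=[27, 42] (size 2, max 42) hi=[48] (size 1, min 48) -> median=42
Step 4: insert 26 -> lo=[26, 27] (size 2, max 27) hi=[42, 48] (size 2, min 42) -> median=34.5
Step 5: insert 32 -> lo=[26, 27, 32] (size 3, max 32) hi=[42, 48] (size 2, min 42) -> median=32
Step 6: insert 7 -> lo=[7, 26, 27] (size 3, max 27) hi=[32, 42, 48] (size 3, min 32) -> median=29.5
Step 7: insert 31 -> lo=[7, 26, 27, 31] (size 4, max 31) hi=[32, 42, 48] (size 3, min 32) -> median=31
Step 8: insert 37 -> lo=[7, 26, 27, 31] (size 4, max 31) hi=[32, 37, 42, 48] (size 4, min 32) -> median=31.5
Step 9: insert 20 -> lo=[7, 20, 26, 27, 31] (size 5, max 31) hi=[32, 37, 42, 48] (size 4, min 32) -> median=31
Step 10: insert 24 -> lo=[7, 20, 24, 26, 27] (size 5, max 27) hi=[31, 32, 37, 42, 48] (size 5, min 31) -> median=29
Step 11: insert 29 -> lo=[7, 20, 24, 26, 27, 29] (size 6, max 29) hi=[31, 32, 37, 42, 48] (size 5, min 31) -> median=29
Step 12: insert 35 -> lo=[7, 20, 24, 26, 27, 29] (size 6, max 29) hi=[31, 32, 35, 37, 42, 48] (size 6, min 31) -> median=30
Step 13: insert 7 -> lo=[7, 7, 20, 24, 26, 27, 29] (size 7, max 29) hi=[31, 32, 35, 37, 42, 48] (size 6, min 31) -> median=29
Step 14: insert 10 -> lo=[7, 7, 10, 20, 24, 26, 27] (size 7, max 27) hi=[29, 31, 32, 35, 37, 42, 48] (size 7, min 29) -> median=28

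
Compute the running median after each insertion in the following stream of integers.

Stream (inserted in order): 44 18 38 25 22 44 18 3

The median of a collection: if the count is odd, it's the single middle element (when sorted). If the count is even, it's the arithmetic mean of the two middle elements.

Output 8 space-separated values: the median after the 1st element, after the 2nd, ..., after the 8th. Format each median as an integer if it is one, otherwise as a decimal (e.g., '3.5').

Step 1: insert 44 -> lo=[44] (size 1, max 44) hi=[] (size 0) -> median=44
Step 2: insert 18 -> lo=[18] (size 1, max 18) hi=[44] (size 1, min 44) -> median=31
Step 3: insert 38 -> lo=[18, 38] (size 2, max 38) hi=[44] (size 1, min 44) -> median=38
Step 4: insert 25 -> lo=[18, 25] (size 2, max 25) hi=[38, 44] (size 2, min 38) -> median=31.5
Step 5: insert 22 -> lo=[18, 22, 25] (size 3, max 25) hi=[38, 44] (size 2, min 38) -> median=25
Step 6: insert 44 -> lo=[18, 22, 25] (size 3, max 25) hi=[38, 44, 44] (size 3, min 38) -> median=31.5
Step 7: insert 18 -> lo=[18, 18, 22, 25] (size 4, max 25) hi=[38, 44, 44] (size 3, min 38) -> median=25
Step 8: insert 3 -> lo=[3, 18, 18, 22] (size 4, max 22) hi=[25, 38, 44, 44] (size 4, min 25) -> median=23.5

Answer: 44 31 38 31.5 25 31.5 25 23.5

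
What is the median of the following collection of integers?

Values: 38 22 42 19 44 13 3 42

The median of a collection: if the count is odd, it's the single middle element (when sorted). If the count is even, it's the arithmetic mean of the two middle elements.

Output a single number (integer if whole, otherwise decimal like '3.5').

Answer: 30

Derivation:
Step 1: insert 38 -> lo=[38] (size 1, max 38) hi=[] (size 0) -> median=38
Step 2: insert 22 -> lo=[22] (size 1, max 22) hi=[38] (size 1, min 38) -> median=30
Step 3: insert 42 -> lo=[22, 38] (size 2, max 38) hi=[42] (size 1, min 42) -> median=38
Step 4: insert 19 -> lo=[19, 22] (size 2, max 22) hi=[38, 42] (size 2, min 38) -> median=30
Step 5: insert 44 -> lo=[19, 22, 38] (size 3, max 38) hi=[42, 44] (size 2, min 42) -> median=38
Step 6: insert 13 -> lo=[13, 19, 22] (size 3, max 22) hi=[38, 42, 44] (size 3, min 38) -> median=30
Step 7: insert 3 -> lo=[3, 13, 19, 22] (size 4, max 22) hi=[38, 42, 44] (size 3, min 38) -> median=22
Step 8: insert 42 -> lo=[3, 13, 19, 22] (size 4, max 22) hi=[38, 42, 42, 44] (size 4, min 38) -> median=30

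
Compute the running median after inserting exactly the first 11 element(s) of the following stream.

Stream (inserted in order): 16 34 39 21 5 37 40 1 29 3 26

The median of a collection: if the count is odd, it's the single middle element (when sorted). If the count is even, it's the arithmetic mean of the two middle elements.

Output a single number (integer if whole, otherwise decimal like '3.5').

Answer: 26

Derivation:
Step 1: insert 16 -> lo=[16] (size 1, max 16) hi=[] (size 0) -> median=16
Step 2: insert 34 -> lo=[16] (size 1, max 16) hi=[34] (size 1, min 34) -> median=25
Step 3: insert 39 -> lo=[16, 34] (size 2, max 34) hi=[39] (size 1, min 39) -> median=34
Step 4: insert 21 -> lo=[16, 21] (size 2, max 21) hi=[34, 39] (size 2, min 34) -> median=27.5
Step 5: insert 5 -> lo=[5, 16, 21] (size 3, max 21) hi=[34, 39] (size 2, min 34) -> median=21
Step 6: insert 37 -> lo=[5, 16, 21] (size 3, max 21) hi=[34, 37, 39] (size 3, min 34) -> median=27.5
Step 7: insert 40 -> lo=[5, 16, 21, 34] (size 4, max 34) hi=[37, 39, 40] (size 3, min 37) -> median=34
Step 8: insert 1 -> lo=[1, 5, 16, 21] (size 4, max 21) hi=[34, 37, 39, 40] (size 4, min 34) -> median=27.5
Step 9: insert 29 -> lo=[1, 5, 16, 21, 29] (size 5, max 29) hi=[34, 37, 39, 40] (size 4, min 34) -> median=29
Step 10: insert 3 -> lo=[1, 3, 5, 16, 21] (size 5, max 21) hi=[29, 34, 37, 39, 40] (size 5, min 29) -> median=25
Step 11: insert 26 -> lo=[1, 3, 5, 16, 21, 26] (size 6, max 26) hi=[29, 34, 37, 39, 40] (size 5, min 29) -> median=26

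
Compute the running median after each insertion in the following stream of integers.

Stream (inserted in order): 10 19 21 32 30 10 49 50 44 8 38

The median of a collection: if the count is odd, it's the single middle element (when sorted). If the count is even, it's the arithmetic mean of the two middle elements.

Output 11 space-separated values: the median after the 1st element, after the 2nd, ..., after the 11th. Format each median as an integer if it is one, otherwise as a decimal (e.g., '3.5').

Step 1: insert 10 -> lo=[10] (size 1, max 10) hi=[] (size 0) -> median=10
Step 2: insert 19 -> lo=[10] (size 1, max 10) hi=[19] (size 1, min 19) -> median=14.5
Step 3: insert 21 -> lo=[10, 19] (size 2, max 19) hi=[21] (size 1, min 21) -> median=19
Step 4: insert 32 -> lo=[10, 19] (size 2, max 19) hi=[21, 32] (size 2, min 21) -> median=20
Step 5: insert 30 -> lo=[10, 19, 21] (size 3, max 21) hi=[30, 32] (size 2, min 30) -> median=21
Step 6: insert 10 -> lo=[10, 10, 19] (size 3, max 19) hi=[21, 30, 32] (size 3, min 21) -> median=20
Step 7: insert 49 -> lo=[10, 10, 19, 21] (size 4, max 21) hi=[30, 32, 49] (size 3, min 30) -> median=21
Step 8: insert 50 -> lo=[10, 10, 19, 21] (size 4, max 21) hi=[30, 32, 49, 50] (size 4, min 30) -> median=25.5
Step 9: insert 44 -> lo=[10, 10, 19, 21, 30] (size 5, max 30) hi=[32, 44, 49, 50] (size 4, min 32) -> median=30
Step 10: insert 8 -> lo=[8, 10, 10, 19, 21] (size 5, max 21) hi=[30, 32, 44, 49, 50] (size 5, min 30) -> median=25.5
Step 11: insert 38 -> lo=[8, 10, 10, 19, 21, 30] (size 6, max 30) hi=[32, 38, 44, 49, 50] (size 5, min 32) -> median=30

Answer: 10 14.5 19 20 21 20 21 25.5 30 25.5 30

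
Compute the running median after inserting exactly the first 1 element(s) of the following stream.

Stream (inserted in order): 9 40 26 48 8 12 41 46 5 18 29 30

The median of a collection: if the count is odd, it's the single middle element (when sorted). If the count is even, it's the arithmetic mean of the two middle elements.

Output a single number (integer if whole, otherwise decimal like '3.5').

Answer: 9

Derivation:
Step 1: insert 9 -> lo=[9] (size 1, max 9) hi=[] (size 0) -> median=9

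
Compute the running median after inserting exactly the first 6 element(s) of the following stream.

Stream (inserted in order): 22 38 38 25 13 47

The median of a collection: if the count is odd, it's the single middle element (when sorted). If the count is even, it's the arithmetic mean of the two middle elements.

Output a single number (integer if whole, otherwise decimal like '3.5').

Step 1: insert 22 -> lo=[22] (size 1, max 22) hi=[] (size 0) -> median=22
Step 2: insert 38 -> lo=[22] (size 1, max 22) hi=[38] (size 1, min 38) -> median=30
Step 3: insert 38 -> lo=[22, 38] (size 2, max 38) hi=[38] (size 1, min 38) -> median=38
Step 4: insert 25 -> lo=[22, 25] (size 2, max 25) hi=[38, 38] (size 2, min 38) -> median=31.5
Step 5: insert 13 -> lo=[13, 22, 25] (size 3, max 25) hi=[38, 38] (size 2, min 38) -> median=25
Step 6: insert 47 -> lo=[13, 22, 25] (size 3, max 25) hi=[38, 38, 47] (size 3, min 38) -> median=31.5

Answer: 31.5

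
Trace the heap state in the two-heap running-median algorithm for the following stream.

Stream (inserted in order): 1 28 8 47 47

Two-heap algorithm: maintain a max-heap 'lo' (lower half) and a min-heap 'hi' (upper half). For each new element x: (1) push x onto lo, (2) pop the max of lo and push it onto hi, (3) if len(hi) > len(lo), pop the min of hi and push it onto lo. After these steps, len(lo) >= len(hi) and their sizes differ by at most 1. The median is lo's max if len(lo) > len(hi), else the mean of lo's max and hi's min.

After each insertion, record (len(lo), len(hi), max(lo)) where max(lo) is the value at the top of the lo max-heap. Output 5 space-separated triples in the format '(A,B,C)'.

Step 1: insert 1 -> lo=[1] hi=[] -> (len(lo)=1, len(hi)=0, max(lo)=1)
Step 2: insert 28 -> lo=[1] hi=[28] -> (len(lo)=1, len(hi)=1, max(lo)=1)
Step 3: insert 8 -> lo=[1, 8] hi=[28] -> (len(lo)=2, len(hi)=1, max(lo)=8)
Step 4: insert 47 -> lo=[1, 8] hi=[28, 47] -> (len(lo)=2, len(hi)=2, max(lo)=8)
Step 5: insert 47 -> lo=[1, 8, 28] hi=[47, 47] -> (len(lo)=3, len(hi)=2, max(lo)=28)

Answer: (1,0,1) (1,1,1) (2,1,8) (2,2,8) (3,2,28)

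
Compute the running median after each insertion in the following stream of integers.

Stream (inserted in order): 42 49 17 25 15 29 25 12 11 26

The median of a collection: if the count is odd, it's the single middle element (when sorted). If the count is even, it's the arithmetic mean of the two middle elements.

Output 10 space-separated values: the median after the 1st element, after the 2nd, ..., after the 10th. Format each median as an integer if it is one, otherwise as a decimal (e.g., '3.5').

Step 1: insert 42 -> lo=[42] (size 1, max 42) hi=[] (size 0) -> median=42
Step 2: insert 49 -> lo=[42] (size 1, max 42) hi=[49] (size 1, min 49) -> median=45.5
Step 3: insert 17 -> lo=[17, 42] (size 2, max 42) hi=[49] (size 1, min 49) -> median=42
Step 4: insert 25 -> lo=[17, 25] (size 2, max 25) hi=[42, 49] (size 2, min 42) -> median=33.5
Step 5: insert 15 -> lo=[15, 17, 25] (size 3, max 25) hi=[42, 49] (size 2, min 42) -> median=25
Step 6: insert 29 -> lo=[15, 17, 25] (size 3, max 25) hi=[29, 42, 49] (size 3, min 29) -> median=27
Step 7: insert 25 -> lo=[15, 17, 25, 25] (size 4, max 25) hi=[29, 42, 49] (size 3, min 29) -> median=25
Step 8: insert 12 -> lo=[12, 15, 17, 25] (size 4, max 25) hi=[25, 29, 42, 49] (size 4, min 25) -> median=25
Step 9: insert 11 -> lo=[11, 12, 15, 17, 25] (size 5, max 25) hi=[25, 29, 42, 49] (size 4, min 25) -> median=25
Step 10: insert 26 -> lo=[11, 12, 15, 17, 25] (size 5, max 25) hi=[25, 26, 29, 42, 49] (size 5, min 25) -> median=25

Answer: 42 45.5 42 33.5 25 27 25 25 25 25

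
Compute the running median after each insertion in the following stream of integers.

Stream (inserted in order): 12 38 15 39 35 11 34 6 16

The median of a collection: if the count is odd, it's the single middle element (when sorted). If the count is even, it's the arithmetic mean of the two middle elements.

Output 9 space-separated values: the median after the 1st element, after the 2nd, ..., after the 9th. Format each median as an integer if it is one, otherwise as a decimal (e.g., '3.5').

Step 1: insert 12 -> lo=[12] (size 1, max 12) hi=[] (size 0) -> median=12
Step 2: insert 38 -> lo=[12] (size 1, max 12) hi=[38] (size 1, min 38) -> median=25
Step 3: insert 15 -> lo=[12, 15] (size 2, max 15) hi=[38] (size 1, min 38) -> median=15
Step 4: insert 39 -> lo=[12, 15] (size 2, max 15) hi=[38, 39] (size 2, min 38) -> median=26.5
Step 5: insert 35 -> lo=[12, 15, 35] (size 3, max 35) hi=[38, 39] (size 2, min 38) -> median=35
Step 6: insert 11 -> lo=[11, 12, 15] (size 3, max 15) hi=[35, 38, 39] (size 3, min 35) -> median=25
Step 7: insert 34 -> lo=[11, 12, 15, 34] (size 4, max 34) hi=[35, 38, 39] (size 3, min 35) -> median=34
Step 8: insert 6 -> lo=[6, 11, 12, 15] (size 4, max 15) hi=[34, 35, 38, 39] (size 4, min 34) -> median=24.5
Step 9: insert 16 -> lo=[6, 11, 12, 15, 16] (size 5, max 16) hi=[34, 35, 38, 39] (size 4, min 34) -> median=16

Answer: 12 25 15 26.5 35 25 34 24.5 16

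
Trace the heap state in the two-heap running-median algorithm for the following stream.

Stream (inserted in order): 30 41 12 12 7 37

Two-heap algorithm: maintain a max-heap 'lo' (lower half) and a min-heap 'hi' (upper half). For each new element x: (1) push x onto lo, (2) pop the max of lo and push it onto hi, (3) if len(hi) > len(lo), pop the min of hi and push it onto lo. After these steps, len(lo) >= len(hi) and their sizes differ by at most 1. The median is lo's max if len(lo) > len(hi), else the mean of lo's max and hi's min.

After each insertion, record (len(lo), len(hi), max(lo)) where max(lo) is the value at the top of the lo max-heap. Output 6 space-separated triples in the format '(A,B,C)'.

Step 1: insert 30 -> lo=[30] hi=[] -> (len(lo)=1, len(hi)=0, max(lo)=30)
Step 2: insert 41 -> lo=[30] hi=[41] -> (len(lo)=1, len(hi)=1, max(lo)=30)
Step 3: insert 12 -> lo=[12, 30] hi=[41] -> (len(lo)=2, len(hi)=1, max(lo)=30)
Step 4: insert 12 -> lo=[12, 12] hi=[30, 41] -> (len(lo)=2, len(hi)=2, max(lo)=12)
Step 5: insert 7 -> lo=[7, 12, 12] hi=[30, 41] -> (len(lo)=3, len(hi)=2, max(lo)=12)
Step 6: insert 37 -> lo=[7, 12, 12] hi=[30, 37, 41] -> (len(lo)=3, len(hi)=3, max(lo)=12)

Answer: (1,0,30) (1,1,30) (2,1,30) (2,2,12) (3,2,12) (3,3,12)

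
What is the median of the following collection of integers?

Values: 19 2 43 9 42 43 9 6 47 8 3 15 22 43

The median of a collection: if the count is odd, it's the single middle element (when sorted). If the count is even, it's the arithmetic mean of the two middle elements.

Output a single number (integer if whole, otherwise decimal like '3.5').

Answer: 17

Derivation:
Step 1: insert 19 -> lo=[19] (size 1, max 19) hi=[] (size 0) -> median=19
Step 2: insert 2 -> lo=[2] (size 1, max 2) hi=[19] (size 1, min 19) -> median=10.5
Step 3: insert 43 -> lo=[2, 19] (size 2, max 19) hi=[43] (size 1, min 43) -> median=19
Step 4: insert 9 -> lo=[2, 9] (size 2, max 9) hi=[19, 43] (size 2, min 19) -> median=14
Step 5: insert 42 -> lo=[2, 9, 19] (size 3, max 19) hi=[42, 43] (size 2, min 42) -> median=19
Step 6: insert 43 -> lo=[2, 9, 19] (size 3, max 19) hi=[42, 43, 43] (size 3, min 42) -> median=30.5
Step 7: insert 9 -> lo=[2, 9, 9, 19] (size 4, max 19) hi=[42, 43, 43] (size 3, min 42) -> median=19
Step 8: insert 6 -> lo=[2, 6, 9, 9] (size 4, max 9) hi=[19, 42, 43, 43] (size 4, min 19) -> median=14
Step 9: insert 47 -> lo=[2, 6, 9, 9, 19] (size 5, max 19) hi=[42, 43, 43, 47] (size 4, min 42) -> median=19
Step 10: insert 8 -> lo=[2, 6, 8, 9, 9] (size 5, max 9) hi=[19, 42, 43, 43, 47] (size 5, min 19) -> median=14
Step 11: insert 3 -> lo=[2, 3, 6, 8, 9, 9] (size 6, max 9) hi=[19, 42, 43, 43, 47] (size 5, min 19) -> median=9
Step 12: insert 15 -> lo=[2, 3, 6, 8, 9, 9] (size 6, max 9) hi=[15, 19, 42, 43, 43, 47] (size 6, min 15) -> median=12
Step 13: insert 22 -> lo=[2, 3, 6, 8, 9, 9, 15] (size 7, max 15) hi=[19, 22, 42, 43, 43, 47] (size 6, min 19) -> median=15
Step 14: insert 43 -> lo=[2, 3, 6, 8, 9, 9, 15] (size 7, max 15) hi=[19, 22, 42, 43, 43, 43, 47] (size 7, min 19) -> median=17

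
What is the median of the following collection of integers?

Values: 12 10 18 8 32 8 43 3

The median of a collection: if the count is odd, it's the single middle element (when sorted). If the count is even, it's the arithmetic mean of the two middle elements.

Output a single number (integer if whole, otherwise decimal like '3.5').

Step 1: insert 12 -> lo=[12] (size 1, max 12) hi=[] (size 0) -> median=12
Step 2: insert 10 -> lo=[10] (size 1, max 10) hi=[12] (size 1, min 12) -> median=11
Step 3: insert 18 -> lo=[10, 12] (size 2, max 12) hi=[18] (size 1, min 18) -> median=12
Step 4: insert 8 -> lo=[8, 10] (size 2, max 10) hi=[12, 18] (size 2, min 12) -> median=11
Step 5: insert 32 -> lo=[8, 10, 12] (size 3, max 12) hi=[18, 32] (size 2, min 18) -> median=12
Step 6: insert 8 -> lo=[8, 8, 10] (size 3, max 10) hi=[12, 18, 32] (size 3, min 12) -> median=11
Step 7: insert 43 -> lo=[8, 8, 10, 12] (size 4, max 12) hi=[18, 32, 43] (size 3, min 18) -> median=12
Step 8: insert 3 -> lo=[3, 8, 8, 10] (size 4, max 10) hi=[12, 18, 32, 43] (size 4, min 12) -> median=11

Answer: 11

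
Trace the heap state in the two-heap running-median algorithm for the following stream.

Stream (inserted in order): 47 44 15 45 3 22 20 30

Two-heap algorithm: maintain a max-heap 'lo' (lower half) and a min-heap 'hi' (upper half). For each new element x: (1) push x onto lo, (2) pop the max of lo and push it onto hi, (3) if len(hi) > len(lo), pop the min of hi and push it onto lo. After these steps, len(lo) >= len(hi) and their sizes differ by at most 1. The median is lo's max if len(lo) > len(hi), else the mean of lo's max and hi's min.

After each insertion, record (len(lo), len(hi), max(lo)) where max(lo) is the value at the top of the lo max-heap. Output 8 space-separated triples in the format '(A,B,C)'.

Answer: (1,0,47) (1,1,44) (2,1,44) (2,2,44) (3,2,44) (3,3,22) (4,3,22) (4,4,22)

Derivation:
Step 1: insert 47 -> lo=[47] hi=[] -> (len(lo)=1, len(hi)=0, max(lo)=47)
Step 2: insert 44 -> lo=[44] hi=[47] -> (len(lo)=1, len(hi)=1, max(lo)=44)
Step 3: insert 15 -> lo=[15, 44] hi=[47] -> (len(lo)=2, len(hi)=1, max(lo)=44)
Step 4: insert 45 -> lo=[15, 44] hi=[45, 47] -> (len(lo)=2, len(hi)=2, max(lo)=44)
Step 5: insert 3 -> lo=[3, 15, 44] hi=[45, 47] -> (len(lo)=3, len(hi)=2, max(lo)=44)
Step 6: insert 22 -> lo=[3, 15, 22] hi=[44, 45, 47] -> (len(lo)=3, len(hi)=3, max(lo)=22)
Step 7: insert 20 -> lo=[3, 15, 20, 22] hi=[44, 45, 47] -> (len(lo)=4, len(hi)=3, max(lo)=22)
Step 8: insert 30 -> lo=[3, 15, 20, 22] hi=[30, 44, 45, 47] -> (len(lo)=4, len(hi)=4, max(lo)=22)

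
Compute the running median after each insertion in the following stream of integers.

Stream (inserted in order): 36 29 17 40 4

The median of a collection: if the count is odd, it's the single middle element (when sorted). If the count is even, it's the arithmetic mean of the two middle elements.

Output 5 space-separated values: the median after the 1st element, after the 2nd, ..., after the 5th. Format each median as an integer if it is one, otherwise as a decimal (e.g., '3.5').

Answer: 36 32.5 29 32.5 29

Derivation:
Step 1: insert 36 -> lo=[36] (size 1, max 36) hi=[] (size 0) -> median=36
Step 2: insert 29 -> lo=[29] (size 1, max 29) hi=[36] (size 1, min 36) -> median=32.5
Step 3: insert 17 -> lo=[17, 29] (size 2, max 29) hi=[36] (size 1, min 36) -> median=29
Step 4: insert 40 -> lo=[17, 29] (size 2, max 29) hi=[36, 40] (size 2, min 36) -> median=32.5
Step 5: insert 4 -> lo=[4, 17, 29] (size 3, max 29) hi=[36, 40] (size 2, min 36) -> median=29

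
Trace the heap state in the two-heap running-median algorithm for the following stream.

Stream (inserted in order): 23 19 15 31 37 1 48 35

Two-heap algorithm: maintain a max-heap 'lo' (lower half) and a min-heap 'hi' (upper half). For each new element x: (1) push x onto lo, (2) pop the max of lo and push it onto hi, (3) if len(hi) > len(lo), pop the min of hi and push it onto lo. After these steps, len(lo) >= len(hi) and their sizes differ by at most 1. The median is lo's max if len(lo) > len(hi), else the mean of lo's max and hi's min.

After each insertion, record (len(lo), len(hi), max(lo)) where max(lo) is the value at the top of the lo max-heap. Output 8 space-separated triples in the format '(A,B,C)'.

Answer: (1,0,23) (1,1,19) (2,1,19) (2,2,19) (3,2,23) (3,3,19) (4,3,23) (4,4,23)

Derivation:
Step 1: insert 23 -> lo=[23] hi=[] -> (len(lo)=1, len(hi)=0, max(lo)=23)
Step 2: insert 19 -> lo=[19] hi=[23] -> (len(lo)=1, len(hi)=1, max(lo)=19)
Step 3: insert 15 -> lo=[15, 19] hi=[23] -> (len(lo)=2, len(hi)=1, max(lo)=19)
Step 4: insert 31 -> lo=[15, 19] hi=[23, 31] -> (len(lo)=2, len(hi)=2, max(lo)=19)
Step 5: insert 37 -> lo=[15, 19, 23] hi=[31, 37] -> (len(lo)=3, len(hi)=2, max(lo)=23)
Step 6: insert 1 -> lo=[1, 15, 19] hi=[23, 31, 37] -> (len(lo)=3, len(hi)=3, max(lo)=19)
Step 7: insert 48 -> lo=[1, 15, 19, 23] hi=[31, 37, 48] -> (len(lo)=4, len(hi)=3, max(lo)=23)
Step 8: insert 35 -> lo=[1, 15, 19, 23] hi=[31, 35, 37, 48] -> (len(lo)=4, len(hi)=4, max(lo)=23)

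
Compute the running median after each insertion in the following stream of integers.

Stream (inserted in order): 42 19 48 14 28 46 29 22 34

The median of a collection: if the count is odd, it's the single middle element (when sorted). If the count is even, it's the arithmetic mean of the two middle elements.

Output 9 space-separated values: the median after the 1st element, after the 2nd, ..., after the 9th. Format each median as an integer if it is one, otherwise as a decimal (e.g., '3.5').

Answer: 42 30.5 42 30.5 28 35 29 28.5 29

Derivation:
Step 1: insert 42 -> lo=[42] (size 1, max 42) hi=[] (size 0) -> median=42
Step 2: insert 19 -> lo=[19] (size 1, max 19) hi=[42] (size 1, min 42) -> median=30.5
Step 3: insert 48 -> lo=[19, 42] (size 2, max 42) hi=[48] (size 1, min 48) -> median=42
Step 4: insert 14 -> lo=[14, 19] (size 2, max 19) hi=[42, 48] (size 2, min 42) -> median=30.5
Step 5: insert 28 -> lo=[14, 19, 28] (size 3, max 28) hi=[42, 48] (size 2, min 42) -> median=28
Step 6: insert 46 -> lo=[14, 19, 28] (size 3, max 28) hi=[42, 46, 48] (size 3, min 42) -> median=35
Step 7: insert 29 -> lo=[14, 19, 28, 29] (size 4, max 29) hi=[42, 46, 48] (size 3, min 42) -> median=29
Step 8: insert 22 -> lo=[14, 19, 22, 28] (size 4, max 28) hi=[29, 42, 46, 48] (size 4, min 29) -> median=28.5
Step 9: insert 34 -> lo=[14, 19, 22, 28, 29] (size 5, max 29) hi=[34, 42, 46, 48] (size 4, min 34) -> median=29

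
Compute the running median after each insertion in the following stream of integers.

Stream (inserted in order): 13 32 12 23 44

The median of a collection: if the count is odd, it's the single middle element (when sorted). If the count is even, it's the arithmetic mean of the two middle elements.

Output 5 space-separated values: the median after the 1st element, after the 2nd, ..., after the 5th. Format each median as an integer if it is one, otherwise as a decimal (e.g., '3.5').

Answer: 13 22.5 13 18 23

Derivation:
Step 1: insert 13 -> lo=[13] (size 1, max 13) hi=[] (size 0) -> median=13
Step 2: insert 32 -> lo=[13] (size 1, max 13) hi=[32] (size 1, min 32) -> median=22.5
Step 3: insert 12 -> lo=[12, 13] (size 2, max 13) hi=[32] (size 1, min 32) -> median=13
Step 4: insert 23 -> lo=[12, 13] (size 2, max 13) hi=[23, 32] (size 2, min 23) -> median=18
Step 5: insert 44 -> lo=[12, 13, 23] (size 3, max 23) hi=[32, 44] (size 2, min 32) -> median=23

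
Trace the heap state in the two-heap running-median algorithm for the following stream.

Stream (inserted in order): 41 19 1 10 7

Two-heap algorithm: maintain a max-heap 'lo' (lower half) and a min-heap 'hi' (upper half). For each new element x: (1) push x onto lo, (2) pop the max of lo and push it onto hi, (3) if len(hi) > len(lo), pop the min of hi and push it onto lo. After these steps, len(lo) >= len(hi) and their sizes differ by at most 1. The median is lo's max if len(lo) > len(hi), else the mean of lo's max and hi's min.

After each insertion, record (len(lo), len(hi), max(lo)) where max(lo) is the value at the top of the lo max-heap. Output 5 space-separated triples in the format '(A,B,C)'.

Step 1: insert 41 -> lo=[41] hi=[] -> (len(lo)=1, len(hi)=0, max(lo)=41)
Step 2: insert 19 -> lo=[19] hi=[41] -> (len(lo)=1, len(hi)=1, max(lo)=19)
Step 3: insert 1 -> lo=[1, 19] hi=[41] -> (len(lo)=2, len(hi)=1, max(lo)=19)
Step 4: insert 10 -> lo=[1, 10] hi=[19, 41] -> (len(lo)=2, len(hi)=2, max(lo)=10)
Step 5: insert 7 -> lo=[1, 7, 10] hi=[19, 41] -> (len(lo)=3, len(hi)=2, max(lo)=10)

Answer: (1,0,41) (1,1,19) (2,1,19) (2,2,10) (3,2,10)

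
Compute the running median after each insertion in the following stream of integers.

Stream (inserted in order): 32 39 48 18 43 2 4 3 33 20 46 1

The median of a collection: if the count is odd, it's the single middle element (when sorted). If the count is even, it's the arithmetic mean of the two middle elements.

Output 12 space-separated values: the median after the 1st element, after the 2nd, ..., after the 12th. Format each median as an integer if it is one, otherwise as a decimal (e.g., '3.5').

Answer: 32 35.5 39 35.5 39 35.5 32 25 32 26 32 26

Derivation:
Step 1: insert 32 -> lo=[32] (size 1, max 32) hi=[] (size 0) -> median=32
Step 2: insert 39 -> lo=[32] (size 1, max 32) hi=[39] (size 1, min 39) -> median=35.5
Step 3: insert 48 -> lo=[32, 39] (size 2, max 39) hi=[48] (size 1, min 48) -> median=39
Step 4: insert 18 -> lo=[18, 32] (size 2, max 32) hi=[39, 48] (size 2, min 39) -> median=35.5
Step 5: insert 43 -> lo=[18, 32, 39] (size 3, max 39) hi=[43, 48] (size 2, min 43) -> median=39
Step 6: insert 2 -> lo=[2, 18, 32] (size 3, max 32) hi=[39, 43, 48] (size 3, min 39) -> median=35.5
Step 7: insert 4 -> lo=[2, 4, 18, 32] (size 4, max 32) hi=[39, 43, 48] (size 3, min 39) -> median=32
Step 8: insert 3 -> lo=[2, 3, 4, 18] (size 4, max 18) hi=[32, 39, 43, 48] (size 4, min 32) -> median=25
Step 9: insert 33 -> lo=[2, 3, 4, 18, 32] (size 5, max 32) hi=[33, 39, 43, 48] (size 4, min 33) -> median=32
Step 10: insert 20 -> lo=[2, 3, 4, 18, 20] (size 5, max 20) hi=[32, 33, 39, 43, 48] (size 5, min 32) -> median=26
Step 11: insert 46 -> lo=[2, 3, 4, 18, 20, 32] (size 6, max 32) hi=[33, 39, 43, 46, 48] (size 5, min 33) -> median=32
Step 12: insert 1 -> lo=[1, 2, 3, 4, 18, 20] (size 6, max 20) hi=[32, 33, 39, 43, 46, 48] (size 6, min 32) -> median=26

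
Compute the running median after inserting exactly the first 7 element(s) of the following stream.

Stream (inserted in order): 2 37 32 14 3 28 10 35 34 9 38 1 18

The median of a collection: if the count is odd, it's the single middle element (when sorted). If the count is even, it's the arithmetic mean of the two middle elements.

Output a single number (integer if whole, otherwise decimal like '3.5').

Step 1: insert 2 -> lo=[2] (size 1, max 2) hi=[] (size 0) -> median=2
Step 2: insert 37 -> lo=[2] (size 1, max 2) hi=[37] (size 1, min 37) -> median=19.5
Step 3: insert 32 -> lo=[2, 32] (size 2, max 32) hi=[37] (size 1, min 37) -> median=32
Step 4: insert 14 -> lo=[2, 14] (size 2, max 14) hi=[32, 37] (size 2, min 32) -> median=23
Step 5: insert 3 -> lo=[2, 3, 14] (size 3, max 14) hi=[32, 37] (size 2, min 32) -> median=14
Step 6: insert 28 -> lo=[2, 3, 14] (size 3, max 14) hi=[28, 32, 37] (size 3, min 28) -> median=21
Step 7: insert 10 -> lo=[2, 3, 10, 14] (size 4, max 14) hi=[28, 32, 37] (size 3, min 28) -> median=14

Answer: 14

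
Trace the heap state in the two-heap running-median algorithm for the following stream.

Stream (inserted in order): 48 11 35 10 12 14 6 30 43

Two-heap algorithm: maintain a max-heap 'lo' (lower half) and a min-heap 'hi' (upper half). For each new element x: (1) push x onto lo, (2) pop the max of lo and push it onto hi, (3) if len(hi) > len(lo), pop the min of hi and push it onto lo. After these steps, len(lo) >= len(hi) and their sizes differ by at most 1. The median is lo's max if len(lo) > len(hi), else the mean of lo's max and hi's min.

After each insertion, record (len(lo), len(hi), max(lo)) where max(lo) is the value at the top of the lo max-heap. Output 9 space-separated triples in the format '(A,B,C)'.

Answer: (1,0,48) (1,1,11) (2,1,35) (2,2,11) (3,2,12) (3,3,12) (4,3,12) (4,4,12) (5,4,14)

Derivation:
Step 1: insert 48 -> lo=[48] hi=[] -> (len(lo)=1, len(hi)=0, max(lo)=48)
Step 2: insert 11 -> lo=[11] hi=[48] -> (len(lo)=1, len(hi)=1, max(lo)=11)
Step 3: insert 35 -> lo=[11, 35] hi=[48] -> (len(lo)=2, len(hi)=1, max(lo)=35)
Step 4: insert 10 -> lo=[10, 11] hi=[35, 48] -> (len(lo)=2, len(hi)=2, max(lo)=11)
Step 5: insert 12 -> lo=[10, 11, 12] hi=[35, 48] -> (len(lo)=3, len(hi)=2, max(lo)=12)
Step 6: insert 14 -> lo=[10, 11, 12] hi=[14, 35, 48] -> (len(lo)=3, len(hi)=3, max(lo)=12)
Step 7: insert 6 -> lo=[6, 10, 11, 12] hi=[14, 35, 48] -> (len(lo)=4, len(hi)=3, max(lo)=12)
Step 8: insert 30 -> lo=[6, 10, 11, 12] hi=[14, 30, 35, 48] -> (len(lo)=4, len(hi)=4, max(lo)=12)
Step 9: insert 43 -> lo=[6, 10, 11, 12, 14] hi=[30, 35, 43, 48] -> (len(lo)=5, len(hi)=4, max(lo)=14)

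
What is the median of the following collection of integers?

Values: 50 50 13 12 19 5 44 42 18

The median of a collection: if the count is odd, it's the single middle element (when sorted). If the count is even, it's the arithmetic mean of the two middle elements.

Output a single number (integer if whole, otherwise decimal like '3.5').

Answer: 19

Derivation:
Step 1: insert 50 -> lo=[50] (size 1, max 50) hi=[] (size 0) -> median=50
Step 2: insert 50 -> lo=[50] (size 1, max 50) hi=[50] (size 1, min 50) -> median=50
Step 3: insert 13 -> lo=[13, 50] (size 2, max 50) hi=[50] (size 1, min 50) -> median=50
Step 4: insert 12 -> lo=[12, 13] (size 2, max 13) hi=[50, 50] (size 2, min 50) -> median=31.5
Step 5: insert 19 -> lo=[12, 13, 19] (size 3, max 19) hi=[50, 50] (size 2, min 50) -> median=19
Step 6: insert 5 -> lo=[5, 12, 13] (size 3, max 13) hi=[19, 50, 50] (size 3, min 19) -> median=16
Step 7: insert 44 -> lo=[5, 12, 13, 19] (size 4, max 19) hi=[44, 50, 50] (size 3, min 44) -> median=19
Step 8: insert 42 -> lo=[5, 12, 13, 19] (size 4, max 19) hi=[42, 44, 50, 50] (size 4, min 42) -> median=30.5
Step 9: insert 18 -> lo=[5, 12, 13, 18, 19] (size 5, max 19) hi=[42, 44, 50, 50] (size 4, min 42) -> median=19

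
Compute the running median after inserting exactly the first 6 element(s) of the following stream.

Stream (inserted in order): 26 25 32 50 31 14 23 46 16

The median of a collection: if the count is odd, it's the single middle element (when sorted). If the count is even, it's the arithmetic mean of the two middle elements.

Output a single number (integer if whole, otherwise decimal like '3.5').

Answer: 28.5

Derivation:
Step 1: insert 26 -> lo=[26] (size 1, max 26) hi=[] (size 0) -> median=26
Step 2: insert 25 -> lo=[25] (size 1, max 25) hi=[26] (size 1, min 26) -> median=25.5
Step 3: insert 32 -> lo=[25, 26] (size 2, max 26) hi=[32] (size 1, min 32) -> median=26
Step 4: insert 50 -> lo=[25, 26] (size 2, max 26) hi=[32, 50] (size 2, min 32) -> median=29
Step 5: insert 31 -> lo=[25, 26, 31] (size 3, max 31) hi=[32, 50] (size 2, min 32) -> median=31
Step 6: insert 14 -> lo=[14, 25, 26] (size 3, max 26) hi=[31, 32, 50] (size 3, min 31) -> median=28.5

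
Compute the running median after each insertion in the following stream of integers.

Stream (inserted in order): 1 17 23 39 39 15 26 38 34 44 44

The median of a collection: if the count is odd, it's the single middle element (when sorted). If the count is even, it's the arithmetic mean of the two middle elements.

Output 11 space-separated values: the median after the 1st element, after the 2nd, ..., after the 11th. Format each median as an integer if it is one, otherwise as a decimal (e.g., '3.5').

Answer: 1 9 17 20 23 20 23 24.5 26 30 34

Derivation:
Step 1: insert 1 -> lo=[1] (size 1, max 1) hi=[] (size 0) -> median=1
Step 2: insert 17 -> lo=[1] (size 1, max 1) hi=[17] (size 1, min 17) -> median=9
Step 3: insert 23 -> lo=[1, 17] (size 2, max 17) hi=[23] (size 1, min 23) -> median=17
Step 4: insert 39 -> lo=[1, 17] (size 2, max 17) hi=[23, 39] (size 2, min 23) -> median=20
Step 5: insert 39 -> lo=[1, 17, 23] (size 3, max 23) hi=[39, 39] (size 2, min 39) -> median=23
Step 6: insert 15 -> lo=[1, 15, 17] (size 3, max 17) hi=[23, 39, 39] (size 3, min 23) -> median=20
Step 7: insert 26 -> lo=[1, 15, 17, 23] (size 4, max 23) hi=[26, 39, 39] (size 3, min 26) -> median=23
Step 8: insert 38 -> lo=[1, 15, 17, 23] (size 4, max 23) hi=[26, 38, 39, 39] (size 4, min 26) -> median=24.5
Step 9: insert 34 -> lo=[1, 15, 17, 23, 26] (size 5, max 26) hi=[34, 38, 39, 39] (size 4, min 34) -> median=26
Step 10: insert 44 -> lo=[1, 15, 17, 23, 26] (size 5, max 26) hi=[34, 38, 39, 39, 44] (size 5, min 34) -> median=30
Step 11: insert 44 -> lo=[1, 15, 17, 23, 26, 34] (size 6, max 34) hi=[38, 39, 39, 44, 44] (size 5, min 38) -> median=34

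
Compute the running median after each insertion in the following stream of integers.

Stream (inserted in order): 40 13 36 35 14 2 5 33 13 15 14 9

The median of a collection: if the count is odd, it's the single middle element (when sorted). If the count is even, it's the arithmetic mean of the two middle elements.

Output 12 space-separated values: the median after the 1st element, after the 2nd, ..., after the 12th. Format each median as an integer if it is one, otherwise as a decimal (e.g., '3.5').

Step 1: insert 40 -> lo=[40] (size 1, max 40) hi=[] (size 0) -> median=40
Step 2: insert 13 -> lo=[13] (size 1, max 13) hi=[40] (size 1, min 40) -> median=26.5
Step 3: insert 36 -> lo=[13, 36] (size 2, max 36) hi=[40] (size 1, min 40) -> median=36
Step 4: insert 35 -> lo=[13, 35] (size 2, max 35) hi=[36, 40] (size 2, min 36) -> median=35.5
Step 5: insert 14 -> lo=[13, 14, 35] (size 3, max 35) hi=[36, 40] (size 2, min 36) -> median=35
Step 6: insert 2 -> lo=[2, 13, 14] (size 3, max 14) hi=[35, 36, 40] (size 3, min 35) -> median=24.5
Step 7: insert 5 -> lo=[2, 5, 13, 14] (size 4, max 14) hi=[35, 36, 40] (size 3, min 35) -> median=14
Step 8: insert 33 -> lo=[2, 5, 13, 14] (size 4, max 14) hi=[33, 35, 36, 40] (size 4, min 33) -> median=23.5
Step 9: insert 13 -> lo=[2, 5, 13, 13, 14] (size 5, max 14) hi=[33, 35, 36, 40] (size 4, min 33) -> median=14
Step 10: insert 15 -> lo=[2, 5, 13, 13, 14] (size 5, max 14) hi=[15, 33, 35, 36, 40] (size 5, min 15) -> median=14.5
Step 11: insert 14 -> lo=[2, 5, 13, 13, 14, 14] (size 6, max 14) hi=[15, 33, 35, 36, 40] (size 5, min 15) -> median=14
Step 12: insert 9 -> lo=[2, 5, 9, 13, 13, 14] (size 6, max 14) hi=[14, 15, 33, 35, 36, 40] (size 6, min 14) -> median=14

Answer: 40 26.5 36 35.5 35 24.5 14 23.5 14 14.5 14 14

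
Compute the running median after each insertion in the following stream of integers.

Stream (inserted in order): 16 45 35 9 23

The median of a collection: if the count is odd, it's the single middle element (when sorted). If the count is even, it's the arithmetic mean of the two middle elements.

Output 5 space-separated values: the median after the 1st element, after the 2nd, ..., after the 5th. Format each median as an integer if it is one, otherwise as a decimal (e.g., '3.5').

Step 1: insert 16 -> lo=[16] (size 1, max 16) hi=[] (size 0) -> median=16
Step 2: insert 45 -> lo=[16] (size 1, max 16) hi=[45] (size 1, min 45) -> median=30.5
Step 3: insert 35 -> lo=[16, 35] (size 2, max 35) hi=[45] (size 1, min 45) -> median=35
Step 4: insert 9 -> lo=[9, 16] (size 2, max 16) hi=[35, 45] (size 2, min 35) -> median=25.5
Step 5: insert 23 -> lo=[9, 16, 23] (size 3, max 23) hi=[35, 45] (size 2, min 35) -> median=23

Answer: 16 30.5 35 25.5 23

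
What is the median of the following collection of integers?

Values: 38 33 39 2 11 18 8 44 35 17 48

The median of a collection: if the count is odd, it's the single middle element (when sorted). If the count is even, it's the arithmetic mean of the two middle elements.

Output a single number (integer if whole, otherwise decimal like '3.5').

Step 1: insert 38 -> lo=[38] (size 1, max 38) hi=[] (size 0) -> median=38
Step 2: insert 33 -> lo=[33] (size 1, max 33) hi=[38] (size 1, min 38) -> median=35.5
Step 3: insert 39 -> lo=[33, 38] (size 2, max 38) hi=[39] (size 1, min 39) -> median=38
Step 4: insert 2 -> lo=[2, 33] (size 2, max 33) hi=[38, 39] (size 2, min 38) -> median=35.5
Step 5: insert 11 -> lo=[2, 11, 33] (size 3, max 33) hi=[38, 39] (size 2, min 38) -> median=33
Step 6: insert 18 -> lo=[2, 11, 18] (size 3, max 18) hi=[33, 38, 39] (size 3, min 33) -> median=25.5
Step 7: insert 8 -> lo=[2, 8, 11, 18] (size 4, max 18) hi=[33, 38, 39] (size 3, min 33) -> median=18
Step 8: insert 44 -> lo=[2, 8, 11, 18] (size 4, max 18) hi=[33, 38, 39, 44] (size 4, min 33) -> median=25.5
Step 9: insert 35 -> lo=[2, 8, 11, 18, 33] (size 5, max 33) hi=[35, 38, 39, 44] (size 4, min 35) -> median=33
Step 10: insert 17 -> lo=[2, 8, 11, 17, 18] (size 5, max 18) hi=[33, 35, 38, 39, 44] (size 5, min 33) -> median=25.5
Step 11: insert 48 -> lo=[2, 8, 11, 17, 18, 33] (size 6, max 33) hi=[35, 38, 39, 44, 48] (size 5, min 35) -> median=33

Answer: 33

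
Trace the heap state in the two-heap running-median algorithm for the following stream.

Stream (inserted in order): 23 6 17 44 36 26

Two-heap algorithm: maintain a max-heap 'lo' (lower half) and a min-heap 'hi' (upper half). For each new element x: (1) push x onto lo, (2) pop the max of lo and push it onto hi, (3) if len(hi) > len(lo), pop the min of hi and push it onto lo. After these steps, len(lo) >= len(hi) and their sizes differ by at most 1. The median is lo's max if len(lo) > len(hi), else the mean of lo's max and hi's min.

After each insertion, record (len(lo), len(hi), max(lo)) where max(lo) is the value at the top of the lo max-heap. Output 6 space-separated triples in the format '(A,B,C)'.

Answer: (1,0,23) (1,1,6) (2,1,17) (2,2,17) (3,2,23) (3,3,23)

Derivation:
Step 1: insert 23 -> lo=[23] hi=[] -> (len(lo)=1, len(hi)=0, max(lo)=23)
Step 2: insert 6 -> lo=[6] hi=[23] -> (len(lo)=1, len(hi)=1, max(lo)=6)
Step 3: insert 17 -> lo=[6, 17] hi=[23] -> (len(lo)=2, len(hi)=1, max(lo)=17)
Step 4: insert 44 -> lo=[6, 17] hi=[23, 44] -> (len(lo)=2, len(hi)=2, max(lo)=17)
Step 5: insert 36 -> lo=[6, 17, 23] hi=[36, 44] -> (len(lo)=3, len(hi)=2, max(lo)=23)
Step 6: insert 26 -> lo=[6, 17, 23] hi=[26, 36, 44] -> (len(lo)=3, len(hi)=3, max(lo)=23)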